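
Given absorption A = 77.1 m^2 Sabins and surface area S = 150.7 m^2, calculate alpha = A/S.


Absorption coefficient = absorbed power / incident power
alpha = A / S = 77.1 / 150.7 = 0.51161


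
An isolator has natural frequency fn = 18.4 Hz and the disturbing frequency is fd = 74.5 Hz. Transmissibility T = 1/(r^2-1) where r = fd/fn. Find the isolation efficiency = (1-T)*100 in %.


r = 74.5 / 18.4 = 4.04891
r^2 - 1 = 4.04891^2 - 1 = 15.3937
T = 1/15.3937 = 0.0649616
Efficiency = (1 - 0.0649616)*100 = 93.504 %


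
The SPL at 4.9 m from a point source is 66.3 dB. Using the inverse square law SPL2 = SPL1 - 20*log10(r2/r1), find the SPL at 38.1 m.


r2/r1 = 38.1/4.9 = 7.77551
Correction = 20*log10(7.77551) = 17.8146 dB
SPL2 = 66.3 - 17.8146 = 48.485 dB


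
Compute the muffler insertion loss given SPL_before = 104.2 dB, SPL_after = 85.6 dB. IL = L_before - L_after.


Insertion loss = SPL without muffler - SPL with muffler
IL = 104.2 - 85.6 = 18.6 dB


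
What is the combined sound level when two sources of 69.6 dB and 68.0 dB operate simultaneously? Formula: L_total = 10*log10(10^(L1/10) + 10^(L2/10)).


10^(69.6/10) = 9.12011e+06
10^(68.0/10) = 6.30957e+06
Sum = 9.12011e+06 + 6.30957e+06 = 1.54297e+07
L_total = 10*log10(1.54297e+07) = 71.884 dB


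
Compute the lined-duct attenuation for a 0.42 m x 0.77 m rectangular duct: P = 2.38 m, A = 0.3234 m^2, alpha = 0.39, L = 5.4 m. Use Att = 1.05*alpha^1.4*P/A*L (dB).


alpha^1.4 = 0.39^1.4 = 0.267603
Attenuation rate = 1.05 * alpha^1.4 * P / A
= 1.05 * 0.267603 * 2.38 / 0.3234 = 2.06784 dB/m
Total Att = 2.06784 * 5.4 = 11.166 dB


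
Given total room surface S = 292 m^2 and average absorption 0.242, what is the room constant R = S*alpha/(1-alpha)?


R = 292 * 0.242 / (1 - 0.242) = 93.224 m^2


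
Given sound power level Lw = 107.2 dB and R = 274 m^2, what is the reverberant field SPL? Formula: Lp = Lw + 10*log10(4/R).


4/R = 4/274 = 0.0145985
Lp = 107.2 + 10*log10(0.0145985) = 88.843 dB


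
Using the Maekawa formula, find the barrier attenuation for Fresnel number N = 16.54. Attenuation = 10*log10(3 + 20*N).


3 + 20*N = 3 + 20*16.54 = 333.8
Att = 10*log10(333.8) = 25.235 dB


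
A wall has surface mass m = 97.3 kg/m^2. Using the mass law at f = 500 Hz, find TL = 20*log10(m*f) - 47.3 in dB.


m * f = 97.3 * 500 = 48650
20*log10(48650) = 93.7417 dB
TL = 93.7417 - 47.3 = 46.442 dB


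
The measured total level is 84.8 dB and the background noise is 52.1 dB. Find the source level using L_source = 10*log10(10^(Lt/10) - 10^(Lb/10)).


10^(84.8/10) = 3.01995e+08
10^(52.1/10) = 162181
Difference = 3.01995e+08 - 162181 = 3.01833e+08
L_source = 10*log10(3.01833e+08) = 84.798 dB


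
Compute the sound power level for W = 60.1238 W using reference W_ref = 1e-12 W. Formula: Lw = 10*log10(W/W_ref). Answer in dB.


W / W_ref = 60.1238 / 1e-12 = 6.01238e+13
Lw = 10 * log10(6.01238e+13) = 137.79 dB


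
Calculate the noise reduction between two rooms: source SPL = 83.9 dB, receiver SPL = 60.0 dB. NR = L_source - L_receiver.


NR = L_source - L_receiver (difference between source and receiving room levels)
NR = 83.9 - 60.0 = 23.9 dB


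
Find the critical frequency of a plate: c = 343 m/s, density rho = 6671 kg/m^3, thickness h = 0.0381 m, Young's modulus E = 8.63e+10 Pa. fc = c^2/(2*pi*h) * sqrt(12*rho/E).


12*rho/E = 12*6671/8.63e+10 = 9.27601e-07
sqrt(12*rho/E) = sqrt(9.27601e-07) = 0.00096312
c^2/(2*pi*h) = 343^2/(2*pi*0.0381) = 491455
fc = 491455 * 0.00096312 = 473.33 Hz


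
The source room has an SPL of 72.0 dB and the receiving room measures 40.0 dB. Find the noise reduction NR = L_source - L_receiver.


NR = L_source - L_receiver (difference between source and receiving room levels)
NR = 72.0 - 40.0 = 32 dB


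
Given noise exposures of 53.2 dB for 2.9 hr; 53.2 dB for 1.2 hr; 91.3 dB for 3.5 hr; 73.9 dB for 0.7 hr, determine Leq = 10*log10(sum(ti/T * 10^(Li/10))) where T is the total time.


T_total = 2.9 + 1.2 + 3.5 + 0.7 = 8.3 hr
(2.9/8.3) * 10^(53.2/10) = 72999.5
(1.2/8.3) * 10^(53.2/10) = 30206.7
(3.5/8.3) * 10^(91.3/10) = 5.6884e+08
(0.7/8.3) * 10^(73.9/10) = 2.07024e+06
Sum = 72999.5 + 30206.7 + 5.6884e+08 + 2.07024e+06 = 5.71013e+08
Leq = 10*log10(5.71013e+08) = 87.566 dB


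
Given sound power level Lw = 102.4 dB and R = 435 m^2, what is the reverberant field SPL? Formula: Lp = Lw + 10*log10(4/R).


4/R = 4/435 = 0.0091954
Lp = 102.4 + 10*log10(0.0091954) = 82.036 dB


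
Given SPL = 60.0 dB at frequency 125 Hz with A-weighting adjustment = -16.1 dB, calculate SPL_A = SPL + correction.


A-weighting table: 125 Hz -> -16.1 dB correction
SPL_A = SPL + correction = 60.0 + (-16.1) = 43.9 dBA


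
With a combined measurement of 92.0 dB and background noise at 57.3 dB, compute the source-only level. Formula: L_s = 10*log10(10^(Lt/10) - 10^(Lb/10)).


10^(92.0/10) = 1.58489e+09
10^(57.3/10) = 537032
Difference = 1.58489e+09 - 537032 = 1.58435e+09
L_source = 10*log10(1.58435e+09) = 91.999 dB


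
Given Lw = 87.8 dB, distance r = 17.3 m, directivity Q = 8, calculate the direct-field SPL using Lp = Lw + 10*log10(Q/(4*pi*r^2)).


4*pi*r^2 = 4*pi*17.3^2 = 3760.99 m^2
Q / (4*pi*r^2) = 8 / 3760.99 = 0.0021271
Lp = 87.8 + 10*log10(0.0021271) = 61.078 dB


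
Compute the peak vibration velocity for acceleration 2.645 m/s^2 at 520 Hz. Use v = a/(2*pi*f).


omega = 2*pi*f = 2*pi*520 = 3267.26 rad/s
v = a / omega = 2.645 / 3267.26 = 0.00080955 m/s


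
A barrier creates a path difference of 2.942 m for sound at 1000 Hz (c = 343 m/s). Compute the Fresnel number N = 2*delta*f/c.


N = 2*delta*f/c = 2*delta/lambda, where lambda = c/f
lambda = 343 / 1000 = 0.343 m
N = 2 * 2.942 / 0.343 = 17.155


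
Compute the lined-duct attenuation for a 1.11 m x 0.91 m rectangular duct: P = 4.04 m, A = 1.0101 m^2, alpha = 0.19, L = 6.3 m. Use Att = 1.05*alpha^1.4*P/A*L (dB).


alpha^1.4 = 0.19^1.4 = 0.0977811
Attenuation rate = 1.05 * alpha^1.4 * P / A
= 1.05 * 0.0977811 * 4.04 / 1.0101 = 0.41064 dB/m
Total Att = 0.41064 * 6.3 = 2.587 dB


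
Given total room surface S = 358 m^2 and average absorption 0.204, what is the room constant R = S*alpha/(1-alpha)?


R = 358 * 0.204 / (1 - 0.204) = 91.749 m^2


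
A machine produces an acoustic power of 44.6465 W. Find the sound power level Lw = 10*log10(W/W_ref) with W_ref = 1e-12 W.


W / W_ref = 44.6465 / 1e-12 = 4.46465e+13
Lw = 10 * log10(4.46465e+13) = 136.5 dB


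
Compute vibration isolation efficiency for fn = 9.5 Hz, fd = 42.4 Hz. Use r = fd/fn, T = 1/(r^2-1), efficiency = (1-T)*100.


r = 42.4 / 9.5 = 4.46316
r^2 - 1 = 4.46316^2 - 1 = 18.9198
T = 1/18.9198 = 0.0528547
Efficiency = (1 - 0.0528547)*100 = 94.715 %


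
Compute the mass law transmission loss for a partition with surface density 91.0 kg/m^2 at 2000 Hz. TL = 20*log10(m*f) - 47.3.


m * f = 91.0 * 2000 = 182000
20*log10(182000) = 105.201 dB
TL = 105.201 - 47.3 = 57.901 dB


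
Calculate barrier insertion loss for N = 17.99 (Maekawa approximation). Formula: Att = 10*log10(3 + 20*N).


3 + 20*N = 3 + 20*17.99 = 362.8
Att = 10*log10(362.8) = 25.597 dB


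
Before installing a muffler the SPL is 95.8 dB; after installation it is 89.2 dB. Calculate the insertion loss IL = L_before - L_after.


Insertion loss = SPL without muffler - SPL with muffler
IL = 95.8 - 89.2 = 6.6 dB


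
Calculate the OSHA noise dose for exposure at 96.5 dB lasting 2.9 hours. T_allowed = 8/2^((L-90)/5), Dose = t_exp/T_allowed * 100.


T_allowed = 8 / 2^((96.5 - 90)/5) = 3.24901 hr
Dose = 2.9 / 3.24901 * 100 = 89.258 %


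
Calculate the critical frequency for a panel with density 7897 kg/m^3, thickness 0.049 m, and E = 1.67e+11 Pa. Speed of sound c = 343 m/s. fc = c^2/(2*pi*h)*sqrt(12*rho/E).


12*rho/E = 12*7897/1.67e+11 = 5.67449e-07
sqrt(12*rho/E) = sqrt(5.67449e-07) = 0.000753292
c^2/(2*pi*h) = 343^2/(2*pi*0.049) = 382131
fc = 382131 * 0.000753292 = 287.86 Hz


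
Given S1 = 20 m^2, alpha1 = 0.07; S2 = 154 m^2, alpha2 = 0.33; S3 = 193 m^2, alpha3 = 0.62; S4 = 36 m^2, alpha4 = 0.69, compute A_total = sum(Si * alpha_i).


20 * 0.07 = 1.4
154 * 0.33 = 50.82
193 * 0.62 = 119.66
36 * 0.69 = 24.84
A_total = 1.4 + 50.82 + 119.66 + 24.84 = 196.72 m^2


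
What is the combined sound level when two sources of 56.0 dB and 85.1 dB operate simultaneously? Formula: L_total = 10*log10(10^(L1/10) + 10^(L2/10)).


10^(56.0/10) = 398107
10^(85.1/10) = 3.23594e+08
Sum = 398107 + 3.23594e+08 = 3.23992e+08
L_total = 10*log10(3.23992e+08) = 85.105 dB


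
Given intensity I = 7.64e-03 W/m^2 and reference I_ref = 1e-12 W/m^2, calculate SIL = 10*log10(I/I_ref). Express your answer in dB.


I / I_ref = 7.64e-03 / 1e-12 = 7.64e+09
SIL = 10 * log10(7.64e+09) = 98.831 dB


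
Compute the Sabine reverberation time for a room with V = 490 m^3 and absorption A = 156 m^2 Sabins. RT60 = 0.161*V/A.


RT60 = 0.161 * 490 / 156 = 0.50571 s


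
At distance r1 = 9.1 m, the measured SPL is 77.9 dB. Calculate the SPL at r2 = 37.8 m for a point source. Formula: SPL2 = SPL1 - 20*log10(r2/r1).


r2/r1 = 37.8/9.1 = 4.15385
Correction = 20*log10(4.15385) = 12.369 dB
SPL2 = 77.9 - 12.369 = 65.531 dB


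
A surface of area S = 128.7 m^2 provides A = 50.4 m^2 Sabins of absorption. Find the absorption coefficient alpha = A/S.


Absorption coefficient = absorbed power / incident power
alpha = A / S = 50.4 / 128.7 = 0.39161


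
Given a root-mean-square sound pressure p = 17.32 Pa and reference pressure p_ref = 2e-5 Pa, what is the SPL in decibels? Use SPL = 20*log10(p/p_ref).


p / p_ref = 17.32 / 2e-5 = 866000
SPL = 20 * log10(866000) = 118.75 dB


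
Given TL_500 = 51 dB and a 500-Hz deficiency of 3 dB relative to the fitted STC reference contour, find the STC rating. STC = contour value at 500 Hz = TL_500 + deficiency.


By ASTM E413, STC = value of the fitted reference contour at 500 Hz.
Contour value at 500 Hz = TL_500 + deficiency = 51 + 3 = 54
STC = 54


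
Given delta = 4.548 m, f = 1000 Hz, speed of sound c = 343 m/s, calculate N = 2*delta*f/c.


N = 2*delta*f/c = 2*delta/lambda, where lambda = c/f
lambda = 343 / 1000 = 0.343 m
N = 2 * 4.548 / 0.343 = 26.519


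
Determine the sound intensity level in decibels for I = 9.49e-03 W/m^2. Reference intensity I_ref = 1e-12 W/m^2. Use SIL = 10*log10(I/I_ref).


I / I_ref = 9.49e-03 / 1e-12 = 9.49e+09
SIL = 10 * log10(9.49e+09) = 99.773 dB


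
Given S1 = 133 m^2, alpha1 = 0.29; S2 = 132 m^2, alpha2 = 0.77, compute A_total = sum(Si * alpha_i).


133 * 0.29 = 38.57
132 * 0.77 = 101.64
A_total = 38.57 + 101.64 = 140.21 m^2


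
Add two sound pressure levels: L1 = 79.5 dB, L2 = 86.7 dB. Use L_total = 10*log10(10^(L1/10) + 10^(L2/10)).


10^(79.5/10) = 8.91251e+07
10^(86.7/10) = 4.67735e+08
Sum = 8.91251e+07 + 4.67735e+08 = 5.5686e+08
L_total = 10*log10(5.5686e+08) = 87.457 dB


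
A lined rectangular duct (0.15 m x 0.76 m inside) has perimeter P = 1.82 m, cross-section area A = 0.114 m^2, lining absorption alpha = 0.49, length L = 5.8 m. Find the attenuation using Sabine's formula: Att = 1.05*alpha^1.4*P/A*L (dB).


alpha^1.4 = 0.49^1.4 = 0.368362
Attenuation rate = 1.05 * alpha^1.4 * P / A
= 1.05 * 0.368362 * 1.82 / 0.114 = 6.17491 dB/m
Total Att = 6.17491 * 5.8 = 35.814 dB


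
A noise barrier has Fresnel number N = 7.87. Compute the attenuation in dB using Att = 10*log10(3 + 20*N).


3 + 20*N = 3 + 20*7.87 = 160.4
Att = 10*log10(160.4) = 22.052 dB


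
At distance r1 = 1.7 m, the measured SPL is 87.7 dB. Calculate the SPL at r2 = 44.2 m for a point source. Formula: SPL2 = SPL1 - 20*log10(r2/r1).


r2/r1 = 44.2/1.7 = 26
Correction = 20*log10(26) = 28.2995 dB
SPL2 = 87.7 - 28.2995 = 59.401 dB


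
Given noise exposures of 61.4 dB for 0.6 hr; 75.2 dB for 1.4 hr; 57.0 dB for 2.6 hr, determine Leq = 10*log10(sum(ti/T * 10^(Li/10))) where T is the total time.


T_total = 0.6 + 1.4 + 2.6 = 4.6 hr
(0.6/4.6) * 10^(61.4/10) = 180050
(1.4/4.6) * 10^(75.2/10) = 1.00779e+07
(2.6/4.6) * 10^(57.0/10) = 283280
Sum = 180050 + 1.00779e+07 + 283280 = 1.05412e+07
Leq = 10*log10(1.05412e+07) = 70.229 dB


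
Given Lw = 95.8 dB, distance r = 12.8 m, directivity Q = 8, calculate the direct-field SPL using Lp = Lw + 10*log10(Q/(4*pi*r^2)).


4*pi*r^2 = 4*pi*12.8^2 = 2058.87 m^2
Q / (4*pi*r^2) = 8 / 2058.87 = 0.00388563
Lp = 95.8 + 10*log10(0.00388563) = 71.695 dB


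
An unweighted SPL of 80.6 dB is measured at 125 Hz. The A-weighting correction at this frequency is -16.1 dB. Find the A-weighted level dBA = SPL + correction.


A-weighting table: 125 Hz -> -16.1 dB correction
SPL_A = SPL + correction = 80.6 + (-16.1) = 64.5 dBA


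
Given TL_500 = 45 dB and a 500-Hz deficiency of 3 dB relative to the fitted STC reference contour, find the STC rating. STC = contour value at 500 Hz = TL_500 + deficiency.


By ASTM E413, STC = value of the fitted reference contour at 500 Hz.
Contour value at 500 Hz = TL_500 + deficiency = 45 + 3 = 48
STC = 48


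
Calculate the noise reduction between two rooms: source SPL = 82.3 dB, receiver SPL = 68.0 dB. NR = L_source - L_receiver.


NR = L_source - L_receiver (difference between source and receiving room levels)
NR = 82.3 - 68.0 = 14.3 dB


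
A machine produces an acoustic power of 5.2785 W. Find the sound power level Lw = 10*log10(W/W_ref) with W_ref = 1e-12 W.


W / W_ref = 5.2785 / 1e-12 = 5.2785e+12
Lw = 10 * log10(5.2785e+12) = 127.23 dB


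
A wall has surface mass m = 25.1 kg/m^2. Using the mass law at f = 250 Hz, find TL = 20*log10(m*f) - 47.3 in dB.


m * f = 25.1 * 250 = 6275
20*log10(6275) = 75.9523 dB
TL = 75.9523 - 47.3 = 28.652 dB


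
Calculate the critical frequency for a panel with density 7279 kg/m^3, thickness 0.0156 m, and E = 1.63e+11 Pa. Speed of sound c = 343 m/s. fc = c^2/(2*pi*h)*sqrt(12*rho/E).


12*rho/E = 12*7279/1.63e+11 = 5.35877e-07
sqrt(12*rho/E) = sqrt(5.35877e-07) = 0.000732036
c^2/(2*pi*h) = 343^2/(2*pi*0.0156) = 1.20028e+06
fc = 1.20028e+06 * 0.000732036 = 878.65 Hz


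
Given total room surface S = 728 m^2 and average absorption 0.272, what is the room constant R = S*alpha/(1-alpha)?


R = 728 * 0.272 / (1 - 0.272) = 272 m^2


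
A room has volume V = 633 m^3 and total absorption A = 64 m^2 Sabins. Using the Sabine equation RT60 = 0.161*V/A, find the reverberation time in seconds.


RT60 = 0.161 * 633 / 64 = 1.5924 s


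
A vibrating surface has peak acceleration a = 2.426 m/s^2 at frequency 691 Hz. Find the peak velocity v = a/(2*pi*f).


omega = 2*pi*f = 2*pi*691 = 4341.68 rad/s
v = a / omega = 2.426 / 4341.68 = 0.00055877 m/s


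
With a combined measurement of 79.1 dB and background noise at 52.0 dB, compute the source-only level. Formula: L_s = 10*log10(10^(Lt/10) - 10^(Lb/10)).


10^(79.1/10) = 8.12831e+07
10^(52.0/10) = 158489
Difference = 8.12831e+07 - 158489 = 8.11246e+07
L_source = 10*log10(8.11246e+07) = 79.092 dB


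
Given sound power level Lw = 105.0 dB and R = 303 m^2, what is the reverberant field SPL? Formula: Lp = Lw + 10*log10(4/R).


4/R = 4/303 = 0.0132013
Lp = 105.0 + 10*log10(0.0132013) = 86.206 dB


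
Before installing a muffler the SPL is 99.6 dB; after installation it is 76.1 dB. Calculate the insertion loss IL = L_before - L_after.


Insertion loss = SPL without muffler - SPL with muffler
IL = 99.6 - 76.1 = 23.5 dB


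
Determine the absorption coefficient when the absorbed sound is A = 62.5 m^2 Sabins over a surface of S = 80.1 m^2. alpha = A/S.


Absorption coefficient = absorbed power / incident power
alpha = A / S = 62.5 / 80.1 = 0.78027


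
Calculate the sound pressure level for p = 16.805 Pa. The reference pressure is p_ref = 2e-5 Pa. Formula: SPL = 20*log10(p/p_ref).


p / p_ref = 16.805 / 2e-5 = 840250
SPL = 20 * log10(840250) = 118.49 dB


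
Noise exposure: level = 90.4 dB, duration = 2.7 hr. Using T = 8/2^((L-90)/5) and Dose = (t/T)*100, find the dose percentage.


T_allowed = 8 / 2^((90.4 - 90)/5) = 7.56846 hr
Dose = 2.7 / 7.56846 * 100 = 35.674 %


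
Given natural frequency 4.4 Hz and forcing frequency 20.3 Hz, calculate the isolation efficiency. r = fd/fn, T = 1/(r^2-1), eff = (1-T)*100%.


r = 20.3 / 4.4 = 4.61364
r^2 - 1 = 4.61364^2 - 1 = 20.2857
T = 1/20.2857 = 0.0492958
Efficiency = (1 - 0.0492958)*100 = 95.07 %


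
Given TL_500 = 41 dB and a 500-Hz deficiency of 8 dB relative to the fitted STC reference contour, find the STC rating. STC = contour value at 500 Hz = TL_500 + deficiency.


By ASTM E413, STC = value of the fitted reference contour at 500 Hz.
Contour value at 500 Hz = TL_500 + deficiency = 41 + 8 = 49
STC = 49


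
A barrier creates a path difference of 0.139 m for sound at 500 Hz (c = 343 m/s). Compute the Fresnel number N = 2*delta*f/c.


N = 2*delta*f/c = 2*delta/lambda, where lambda = c/f
lambda = 343 / 500 = 0.686 m
N = 2 * 0.139 / 0.686 = 0.40525


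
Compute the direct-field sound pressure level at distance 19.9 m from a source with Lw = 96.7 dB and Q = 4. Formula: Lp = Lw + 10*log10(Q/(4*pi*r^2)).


4*pi*r^2 = 4*pi*19.9^2 = 4976.41 m^2
Q / (4*pi*r^2) = 4 / 4976.41 = 0.000803792
Lp = 96.7 + 10*log10(0.000803792) = 65.751 dB


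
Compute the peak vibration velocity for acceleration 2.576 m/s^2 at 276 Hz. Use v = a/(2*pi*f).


omega = 2*pi*f = 2*pi*276 = 1734.16 rad/s
v = a / omega = 2.576 / 1734.16 = 0.0014854 m/s


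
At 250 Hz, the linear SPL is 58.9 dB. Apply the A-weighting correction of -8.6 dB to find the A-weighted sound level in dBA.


A-weighting table: 250 Hz -> -8.6 dB correction
SPL_A = SPL + correction = 58.9 + (-8.6) = 50.3 dBA


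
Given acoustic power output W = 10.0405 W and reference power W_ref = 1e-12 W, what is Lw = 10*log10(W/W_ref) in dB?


W / W_ref = 10.0405 / 1e-12 = 1.00405e+13
Lw = 10 * log10(1.00405e+13) = 130.02 dB


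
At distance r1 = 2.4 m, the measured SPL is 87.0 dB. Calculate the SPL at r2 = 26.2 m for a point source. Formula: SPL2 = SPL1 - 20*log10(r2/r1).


r2/r1 = 26.2/2.4 = 10.9167
Correction = 20*log10(10.9167) = 20.7618 dB
SPL2 = 87.0 - 20.7618 = 66.238 dB


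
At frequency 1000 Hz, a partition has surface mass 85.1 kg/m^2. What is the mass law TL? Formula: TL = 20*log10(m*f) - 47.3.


m * f = 85.1 * 1000 = 85100
20*log10(85100) = 98.5986 dB
TL = 98.5986 - 47.3 = 51.299 dB


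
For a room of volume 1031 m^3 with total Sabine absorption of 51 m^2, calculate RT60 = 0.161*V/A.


RT60 = 0.161 * 1031 / 51 = 3.2547 s


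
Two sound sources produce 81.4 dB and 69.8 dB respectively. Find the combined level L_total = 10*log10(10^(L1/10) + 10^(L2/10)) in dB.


10^(81.4/10) = 1.38038e+08
10^(69.8/10) = 9.54993e+06
Sum = 1.38038e+08 + 9.54993e+06 = 1.47588e+08
L_total = 10*log10(1.47588e+08) = 81.691 dB


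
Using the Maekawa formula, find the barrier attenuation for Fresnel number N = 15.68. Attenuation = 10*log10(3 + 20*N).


3 + 20*N = 3 + 20*15.68 = 316.6
Att = 10*log10(316.6) = 25.005 dB


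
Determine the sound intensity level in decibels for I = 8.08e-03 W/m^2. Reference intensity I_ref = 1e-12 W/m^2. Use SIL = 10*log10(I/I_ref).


I / I_ref = 8.08e-03 / 1e-12 = 8.08e+09
SIL = 10 * log10(8.08e+09) = 99.074 dB


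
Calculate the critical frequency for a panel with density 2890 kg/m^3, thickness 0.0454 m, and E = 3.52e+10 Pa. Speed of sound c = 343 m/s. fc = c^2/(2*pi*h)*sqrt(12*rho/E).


12*rho/E = 12*2890/3.52e+10 = 9.85227e-07
sqrt(12*rho/E) = sqrt(9.85227e-07) = 0.000992586
c^2/(2*pi*h) = 343^2/(2*pi*0.0454) = 412432
fc = 412432 * 0.000992586 = 409.37 Hz


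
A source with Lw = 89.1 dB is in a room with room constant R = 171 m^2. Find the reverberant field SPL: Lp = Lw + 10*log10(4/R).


4/R = 4/171 = 0.0233918
Lp = 89.1 + 10*log10(0.0233918) = 72.791 dB


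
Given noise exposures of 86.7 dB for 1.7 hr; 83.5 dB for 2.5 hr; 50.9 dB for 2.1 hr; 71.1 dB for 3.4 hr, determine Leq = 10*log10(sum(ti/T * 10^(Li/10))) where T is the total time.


T_total = 1.7 + 2.5 + 2.1 + 3.4 = 9.7 hr
(1.7/9.7) * 10^(86.7/10) = 8.19742e+07
(2.5/9.7) * 10^(83.5/10) = 5.7699e+07
(2.1/9.7) * 10^(50.9/10) = 26634.7
(3.4/9.7) * 10^(71.1/10) = 4.51551e+06
Sum = 8.19742e+07 + 5.7699e+07 + 26634.7 + 4.51551e+06 = 1.44215e+08
Leq = 10*log10(1.44215e+08) = 81.59 dB


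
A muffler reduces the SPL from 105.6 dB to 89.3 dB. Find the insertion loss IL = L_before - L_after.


Insertion loss = SPL without muffler - SPL with muffler
IL = 105.6 - 89.3 = 16.3 dB


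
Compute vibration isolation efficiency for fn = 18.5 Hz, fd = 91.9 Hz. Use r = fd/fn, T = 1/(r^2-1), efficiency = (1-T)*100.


r = 91.9 / 18.5 = 4.96757
r^2 - 1 = 4.96757^2 - 1 = 23.6768
T = 1/23.6768 = 0.0422354
Efficiency = (1 - 0.0422354)*100 = 95.776 %


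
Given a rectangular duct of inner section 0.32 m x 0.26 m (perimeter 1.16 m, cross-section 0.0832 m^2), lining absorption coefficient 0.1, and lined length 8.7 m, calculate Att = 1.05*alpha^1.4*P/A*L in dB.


alpha^1.4 = 0.1^1.4 = 0.0398107
Attenuation rate = 1.05 * alpha^1.4 * P / A
= 1.05 * 0.0398107 * 1.16 / 0.0832 = 0.582806 dB/m
Total Att = 0.582806 * 8.7 = 5.0704 dB


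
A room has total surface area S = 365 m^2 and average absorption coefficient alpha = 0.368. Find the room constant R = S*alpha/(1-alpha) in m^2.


R = 365 * 0.368 / (1 - 0.368) = 212.53 m^2


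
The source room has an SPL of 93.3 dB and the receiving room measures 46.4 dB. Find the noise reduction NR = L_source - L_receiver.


NR = L_source - L_receiver (difference between source and receiving room levels)
NR = 93.3 - 46.4 = 46.9 dB


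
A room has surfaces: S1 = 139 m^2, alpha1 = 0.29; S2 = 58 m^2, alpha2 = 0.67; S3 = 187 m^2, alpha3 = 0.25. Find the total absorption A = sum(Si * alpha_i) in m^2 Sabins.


139 * 0.29 = 40.31
58 * 0.67 = 38.86
187 * 0.25 = 46.75
A_total = 40.31 + 38.86 + 46.75 = 125.92 m^2


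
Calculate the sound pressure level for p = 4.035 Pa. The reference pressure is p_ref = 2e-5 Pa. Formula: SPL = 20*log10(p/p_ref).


p / p_ref = 4.035 / 2e-5 = 201750
SPL = 20 * log10(201750) = 106.1 dB


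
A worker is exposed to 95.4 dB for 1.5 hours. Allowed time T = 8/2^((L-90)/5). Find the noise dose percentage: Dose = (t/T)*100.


T_allowed = 8 / 2^((95.4 - 90)/5) = 3.78423 hr
Dose = 1.5 / 3.78423 * 100 = 39.638 %


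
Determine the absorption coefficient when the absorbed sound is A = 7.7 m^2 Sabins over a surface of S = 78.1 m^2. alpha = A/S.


Absorption coefficient = absorbed power / incident power
alpha = A / S = 7.7 / 78.1 = 0.098592


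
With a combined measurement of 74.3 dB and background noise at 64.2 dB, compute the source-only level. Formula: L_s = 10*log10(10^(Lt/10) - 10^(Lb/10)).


10^(74.3/10) = 2.69153e+07
10^(64.2/10) = 2.63027e+06
Difference = 2.69153e+07 - 2.63027e+06 = 2.4285e+07
L_source = 10*log10(2.4285e+07) = 73.853 dB


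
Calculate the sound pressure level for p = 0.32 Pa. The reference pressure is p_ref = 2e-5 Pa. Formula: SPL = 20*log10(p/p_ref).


p / p_ref = 0.32 / 2e-5 = 16000
SPL = 20 * log10(16000) = 84.082 dB


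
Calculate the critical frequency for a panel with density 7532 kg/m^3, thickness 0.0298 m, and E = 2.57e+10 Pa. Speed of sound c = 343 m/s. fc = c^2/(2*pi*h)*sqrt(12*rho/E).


12*rho/E = 12*7532/2.57e+10 = 3.51689e-06
sqrt(12*rho/E) = sqrt(3.51689e-06) = 0.00187534
c^2/(2*pi*h) = 343^2/(2*pi*0.0298) = 628336
fc = 628336 * 0.00187534 = 1178.3 Hz


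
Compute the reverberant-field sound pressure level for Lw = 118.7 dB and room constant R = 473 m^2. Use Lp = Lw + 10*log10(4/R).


4/R = 4/473 = 0.00845666
Lp = 118.7 + 10*log10(0.00845666) = 97.972 dB


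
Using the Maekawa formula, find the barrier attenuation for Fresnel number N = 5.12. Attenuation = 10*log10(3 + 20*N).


3 + 20*N = 3 + 20*5.12 = 105.4
Att = 10*log10(105.4) = 20.228 dB


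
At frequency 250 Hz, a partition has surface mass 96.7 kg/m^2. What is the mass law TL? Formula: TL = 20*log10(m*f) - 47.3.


m * f = 96.7 * 250 = 24175
20*log10(24175) = 87.6673 dB
TL = 87.6673 - 47.3 = 40.367 dB


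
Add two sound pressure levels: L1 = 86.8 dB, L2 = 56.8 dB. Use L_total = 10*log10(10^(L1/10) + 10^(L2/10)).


10^(86.8/10) = 4.7863e+08
10^(56.8/10) = 478630
Sum = 4.7863e+08 + 478630 = 4.79109e+08
L_total = 10*log10(4.79109e+08) = 86.804 dB


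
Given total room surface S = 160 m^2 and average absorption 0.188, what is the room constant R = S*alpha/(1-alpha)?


R = 160 * 0.188 / (1 - 0.188) = 37.044 m^2


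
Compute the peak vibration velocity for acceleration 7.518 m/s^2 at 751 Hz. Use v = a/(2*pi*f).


omega = 2*pi*f = 2*pi*751 = 4718.67 rad/s
v = a / omega = 7.518 / 4718.67 = 0.0015932 m/s


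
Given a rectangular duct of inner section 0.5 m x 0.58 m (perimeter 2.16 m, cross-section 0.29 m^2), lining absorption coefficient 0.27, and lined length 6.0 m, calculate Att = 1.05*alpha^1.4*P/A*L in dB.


alpha^1.4 = 0.27^1.4 = 0.159922
Attenuation rate = 1.05 * alpha^1.4 * P / A
= 1.05 * 0.159922 * 2.16 / 0.29 = 1.2507 dB/m
Total Att = 1.2507 * 6.0 = 7.5042 dB


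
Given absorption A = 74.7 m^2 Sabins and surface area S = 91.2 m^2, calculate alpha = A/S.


Absorption coefficient = absorbed power / incident power
alpha = A / S = 74.7 / 91.2 = 0.81908


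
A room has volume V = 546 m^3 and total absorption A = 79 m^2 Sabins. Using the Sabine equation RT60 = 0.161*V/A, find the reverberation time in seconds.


RT60 = 0.161 * 546 / 79 = 1.1127 s


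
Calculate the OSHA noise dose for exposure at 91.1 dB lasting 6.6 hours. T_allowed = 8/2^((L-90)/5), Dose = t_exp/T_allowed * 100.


T_allowed = 8 / 2^((91.1 - 90)/5) = 6.86852 hr
Dose = 6.6 / 6.86852 * 100 = 96.091 %


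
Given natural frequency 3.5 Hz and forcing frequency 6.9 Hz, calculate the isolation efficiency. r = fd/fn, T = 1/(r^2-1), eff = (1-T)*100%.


r = 6.9 / 3.5 = 1.97143
r^2 - 1 = 1.97143^2 - 1 = 2.88654
T = 1/2.88654 = 0.346436
Efficiency = (1 - 0.346436)*100 = 65.356 %


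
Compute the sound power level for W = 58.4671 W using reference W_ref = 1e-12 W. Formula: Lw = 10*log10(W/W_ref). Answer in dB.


W / W_ref = 58.4671 / 1e-12 = 5.84671e+13
Lw = 10 * log10(5.84671e+13) = 137.67 dB


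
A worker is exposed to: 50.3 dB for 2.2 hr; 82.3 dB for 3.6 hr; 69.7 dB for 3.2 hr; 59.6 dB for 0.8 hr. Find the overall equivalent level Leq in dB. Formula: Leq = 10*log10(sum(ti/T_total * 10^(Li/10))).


T_total = 2.2 + 3.6 + 3.2 + 0.8 = 9.8 hr
(2.2/9.8) * 10^(50.3/10) = 24054.5
(3.6/9.8) * 10^(82.3/10) = 6.23845e+07
(3.2/9.8) * 10^(69.7/10) = 3.04736e+06
(0.8/9.8) * 10^(59.6/10) = 74449.9
Sum = 24054.5 + 6.23845e+07 + 3.04736e+06 + 74449.9 = 6.55304e+07
Leq = 10*log10(6.55304e+07) = 78.164 dB


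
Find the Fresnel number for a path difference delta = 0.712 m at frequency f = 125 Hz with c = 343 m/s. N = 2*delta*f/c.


N = 2*delta*f/c = 2*delta/lambda, where lambda = c/f
lambda = 343 / 125 = 2.744 m
N = 2 * 0.712 / 2.744 = 0.51895


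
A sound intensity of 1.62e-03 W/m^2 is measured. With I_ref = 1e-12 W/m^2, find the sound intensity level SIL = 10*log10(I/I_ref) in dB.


I / I_ref = 1.62e-03 / 1e-12 = 1.62e+09
SIL = 10 * log10(1.62e+09) = 92.095 dB


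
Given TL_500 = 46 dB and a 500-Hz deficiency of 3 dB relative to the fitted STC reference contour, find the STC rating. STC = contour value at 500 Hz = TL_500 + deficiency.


By ASTM E413, STC = value of the fitted reference contour at 500 Hz.
Contour value at 500 Hz = TL_500 + deficiency = 46 + 3 = 49
STC = 49


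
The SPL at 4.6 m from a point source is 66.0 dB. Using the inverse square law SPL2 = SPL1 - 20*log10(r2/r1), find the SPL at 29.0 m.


r2/r1 = 29.0/4.6 = 6.30435
Correction = 20*log10(6.30435) = 15.9928 dB
SPL2 = 66.0 - 15.9928 = 50.007 dB


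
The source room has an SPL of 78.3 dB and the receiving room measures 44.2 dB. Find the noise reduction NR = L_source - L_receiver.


NR = L_source - L_receiver (difference between source and receiving room levels)
NR = 78.3 - 44.2 = 34.1 dB


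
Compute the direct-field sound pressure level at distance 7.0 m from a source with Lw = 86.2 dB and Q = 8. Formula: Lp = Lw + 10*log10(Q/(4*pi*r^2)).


4*pi*r^2 = 4*pi*7.0^2 = 615.752 m^2
Q / (4*pi*r^2) = 8 / 615.752 = 0.0129922
Lp = 86.2 + 10*log10(0.0129922) = 67.337 dB


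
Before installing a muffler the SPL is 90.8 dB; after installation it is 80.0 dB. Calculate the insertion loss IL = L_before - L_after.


Insertion loss = SPL without muffler - SPL with muffler
IL = 90.8 - 80.0 = 10.8 dB


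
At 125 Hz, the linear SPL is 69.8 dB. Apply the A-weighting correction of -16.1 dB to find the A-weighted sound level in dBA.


A-weighting table: 125 Hz -> -16.1 dB correction
SPL_A = SPL + correction = 69.8 + (-16.1) = 53.7 dBA


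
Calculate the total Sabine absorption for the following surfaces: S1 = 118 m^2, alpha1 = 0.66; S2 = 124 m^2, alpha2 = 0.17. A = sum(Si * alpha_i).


118 * 0.66 = 77.88
124 * 0.17 = 21.08
A_total = 77.88 + 21.08 = 98.96 m^2


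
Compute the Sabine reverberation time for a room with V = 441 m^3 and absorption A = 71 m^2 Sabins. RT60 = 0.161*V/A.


RT60 = 0.161 * 441 / 71 = 1 s


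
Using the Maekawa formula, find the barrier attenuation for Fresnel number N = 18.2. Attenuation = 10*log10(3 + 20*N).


3 + 20*N = 3 + 20*18.2 = 367
Att = 10*log10(367) = 25.647 dB


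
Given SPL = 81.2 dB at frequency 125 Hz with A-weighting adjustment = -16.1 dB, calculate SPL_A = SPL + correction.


A-weighting table: 125 Hz -> -16.1 dB correction
SPL_A = SPL + correction = 81.2 + (-16.1) = 65.1 dBA


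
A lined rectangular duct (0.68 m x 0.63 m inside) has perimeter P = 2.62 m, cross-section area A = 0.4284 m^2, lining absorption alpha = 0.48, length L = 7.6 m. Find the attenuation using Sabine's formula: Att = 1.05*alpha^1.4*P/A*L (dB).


alpha^1.4 = 0.48^1.4 = 0.35788
Attenuation rate = 1.05 * alpha^1.4 * P / A
= 1.05 * 0.35788 * 2.62 / 0.4284 = 2.29815 dB/m
Total Att = 2.29815 * 7.6 = 17.466 dB


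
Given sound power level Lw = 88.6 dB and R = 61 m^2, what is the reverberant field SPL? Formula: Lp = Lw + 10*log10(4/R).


4/R = 4/61 = 0.0655738
Lp = 88.6 + 10*log10(0.0655738) = 76.767 dB


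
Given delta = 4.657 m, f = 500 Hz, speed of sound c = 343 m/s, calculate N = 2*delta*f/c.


N = 2*delta*f/c = 2*delta/lambda, where lambda = c/f
lambda = 343 / 500 = 0.686 m
N = 2 * 4.657 / 0.686 = 13.577


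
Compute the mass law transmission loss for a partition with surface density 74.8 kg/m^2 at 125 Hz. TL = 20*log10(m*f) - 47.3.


m * f = 74.8 * 125 = 9350
20*log10(9350) = 79.4162 dB
TL = 79.4162 - 47.3 = 32.116 dB


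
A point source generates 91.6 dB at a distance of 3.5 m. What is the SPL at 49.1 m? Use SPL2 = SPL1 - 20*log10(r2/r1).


r2/r1 = 49.1/3.5 = 14.0286
Correction = 20*log10(14.0286) = 22.9403 dB
SPL2 = 91.6 - 22.9403 = 68.66 dB


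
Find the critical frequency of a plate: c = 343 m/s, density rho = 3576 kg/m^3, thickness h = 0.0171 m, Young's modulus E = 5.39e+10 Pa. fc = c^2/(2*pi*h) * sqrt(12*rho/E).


12*rho/E = 12*3576/5.39e+10 = 7.96141e-07
sqrt(12*rho/E) = sqrt(7.96141e-07) = 0.000892267
c^2/(2*pi*h) = 343^2/(2*pi*0.0171) = 1.095e+06
fc = 1.095e+06 * 0.000892267 = 977.03 Hz


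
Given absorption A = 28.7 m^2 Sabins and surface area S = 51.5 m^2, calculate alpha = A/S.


Absorption coefficient = absorbed power / incident power
alpha = A / S = 28.7 / 51.5 = 0.55728


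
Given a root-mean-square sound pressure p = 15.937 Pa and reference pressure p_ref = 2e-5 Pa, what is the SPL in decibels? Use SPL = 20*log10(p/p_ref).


p / p_ref = 15.937 / 2e-5 = 796850
SPL = 20 * log10(796850) = 118.03 dB


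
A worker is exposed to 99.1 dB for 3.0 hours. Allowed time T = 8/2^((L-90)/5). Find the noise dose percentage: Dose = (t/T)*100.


T_allowed = 8 / 2^((99.1 - 90)/5) = 2.26577 hr
Dose = 3.0 / 2.26577 * 100 = 132.41 %


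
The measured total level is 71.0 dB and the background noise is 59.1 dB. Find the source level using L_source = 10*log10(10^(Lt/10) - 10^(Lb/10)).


10^(71.0/10) = 1.25893e+07
10^(59.1/10) = 812831
Difference = 1.25893e+07 - 812831 = 1.17765e+07
L_source = 10*log10(1.17765e+07) = 70.71 dB


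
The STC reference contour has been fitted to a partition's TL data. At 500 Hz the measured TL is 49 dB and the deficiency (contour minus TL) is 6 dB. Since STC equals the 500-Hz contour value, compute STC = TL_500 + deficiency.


By ASTM E413, STC = value of the fitted reference contour at 500 Hz.
Contour value at 500 Hz = TL_500 + deficiency = 49 + 6 = 55
STC = 55


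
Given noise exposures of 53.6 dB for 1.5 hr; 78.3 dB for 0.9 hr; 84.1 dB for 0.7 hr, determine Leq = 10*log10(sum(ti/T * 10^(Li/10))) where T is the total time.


T_total = 1.5 + 0.9 + 0.7 = 3.1 hr
(1.5/3.1) * 10^(53.6/10) = 110848
(0.9/3.1) * 10^(78.3/10) = 1.96282e+07
(0.7/3.1) * 10^(84.1/10) = 5.80412e+07
Sum = 110848 + 1.96282e+07 + 5.80412e+07 = 7.77802e+07
Leq = 10*log10(7.77802e+07) = 78.909 dB


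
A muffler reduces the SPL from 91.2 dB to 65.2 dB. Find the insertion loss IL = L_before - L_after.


Insertion loss = SPL without muffler - SPL with muffler
IL = 91.2 - 65.2 = 26 dB


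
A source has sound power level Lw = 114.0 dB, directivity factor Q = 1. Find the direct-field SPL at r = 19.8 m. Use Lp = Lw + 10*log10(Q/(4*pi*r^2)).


4*pi*r^2 = 4*pi*19.8^2 = 4926.52 m^2
Q / (4*pi*r^2) = 1 / 4926.52 = 0.000202983
Lp = 114.0 + 10*log10(0.000202983) = 77.075 dB


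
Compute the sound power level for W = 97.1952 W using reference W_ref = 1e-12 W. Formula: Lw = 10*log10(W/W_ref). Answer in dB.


W / W_ref = 97.1952 / 1e-12 = 9.71952e+13
Lw = 10 * log10(9.71952e+13) = 139.88 dB


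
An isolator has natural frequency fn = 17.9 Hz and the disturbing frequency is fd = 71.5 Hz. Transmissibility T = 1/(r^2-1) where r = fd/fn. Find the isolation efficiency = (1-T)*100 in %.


r = 71.5 / 17.9 = 3.99441
r^2 - 1 = 3.99441^2 - 1 = 14.9553
T = 1/14.9553 = 0.0668659
Efficiency = (1 - 0.0668659)*100 = 93.313 %


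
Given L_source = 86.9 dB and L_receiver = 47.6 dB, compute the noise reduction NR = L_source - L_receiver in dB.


NR = L_source - L_receiver (difference between source and receiving room levels)
NR = 86.9 - 47.6 = 39.3 dB


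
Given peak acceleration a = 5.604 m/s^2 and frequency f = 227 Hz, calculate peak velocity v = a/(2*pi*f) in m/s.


omega = 2*pi*f = 2*pi*227 = 1426.28 rad/s
v = a / omega = 5.604 / 1426.28 = 0.0039291 m/s


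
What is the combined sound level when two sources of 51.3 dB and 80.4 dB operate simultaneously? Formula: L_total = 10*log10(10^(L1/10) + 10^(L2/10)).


10^(51.3/10) = 134896
10^(80.4/10) = 1.09648e+08
Sum = 134896 + 1.09648e+08 = 1.09783e+08
L_total = 10*log10(1.09783e+08) = 80.405 dB


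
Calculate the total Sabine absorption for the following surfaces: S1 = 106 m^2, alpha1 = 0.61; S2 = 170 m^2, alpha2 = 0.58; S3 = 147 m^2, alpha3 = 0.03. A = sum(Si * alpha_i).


106 * 0.61 = 64.66
170 * 0.58 = 98.6
147 * 0.03 = 4.41
A_total = 64.66 + 98.6 + 4.41 = 167.67 m^2


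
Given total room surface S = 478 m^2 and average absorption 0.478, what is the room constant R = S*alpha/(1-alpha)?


R = 478 * 0.478 / (1 - 0.478) = 437.71 m^2


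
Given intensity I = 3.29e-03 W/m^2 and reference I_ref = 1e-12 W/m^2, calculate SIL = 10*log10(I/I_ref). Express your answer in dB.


I / I_ref = 3.29e-03 / 1e-12 = 3.29e+09
SIL = 10 * log10(3.29e+09) = 95.172 dB


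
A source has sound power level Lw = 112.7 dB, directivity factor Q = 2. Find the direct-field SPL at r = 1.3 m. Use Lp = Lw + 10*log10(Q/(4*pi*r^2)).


4*pi*r^2 = 4*pi*1.3^2 = 21.2372 m^2
Q / (4*pi*r^2) = 2 / 21.2372 = 0.0941744
Lp = 112.7 + 10*log10(0.0941744) = 102.44 dB


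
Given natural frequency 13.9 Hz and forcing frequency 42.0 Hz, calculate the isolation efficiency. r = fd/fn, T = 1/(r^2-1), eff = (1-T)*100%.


r = 42.0 / 13.9 = 3.02158
r^2 - 1 = 3.02158^2 - 1 = 8.12995
T = 1/8.12995 = 0.123002
Efficiency = (1 - 0.123002)*100 = 87.7 %


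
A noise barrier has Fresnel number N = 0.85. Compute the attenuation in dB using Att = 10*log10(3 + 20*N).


3 + 20*N = 3 + 20*0.85 = 20
Att = 10*log10(20) = 13.01 dB


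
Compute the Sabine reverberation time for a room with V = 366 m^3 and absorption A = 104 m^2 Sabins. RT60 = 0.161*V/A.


RT60 = 0.161 * 366 / 104 = 0.5666 s


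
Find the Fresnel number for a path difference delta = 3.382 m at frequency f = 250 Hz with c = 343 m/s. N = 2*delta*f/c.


N = 2*delta*f/c = 2*delta/lambda, where lambda = c/f
lambda = 343 / 250 = 1.372 m
N = 2 * 3.382 / 1.372 = 4.93


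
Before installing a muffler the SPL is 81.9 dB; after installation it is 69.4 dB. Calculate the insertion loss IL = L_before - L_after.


Insertion loss = SPL without muffler - SPL with muffler
IL = 81.9 - 69.4 = 12.5 dB


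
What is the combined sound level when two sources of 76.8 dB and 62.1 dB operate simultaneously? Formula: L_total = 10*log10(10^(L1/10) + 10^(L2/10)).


10^(76.8/10) = 4.7863e+07
10^(62.1/10) = 1.62181e+06
Sum = 4.7863e+07 + 1.62181e+06 = 4.94848e+07
L_total = 10*log10(4.94848e+07) = 76.945 dB


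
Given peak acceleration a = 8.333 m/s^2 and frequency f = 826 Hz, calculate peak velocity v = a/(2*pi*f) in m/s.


omega = 2*pi*f = 2*pi*826 = 5189.91 rad/s
v = a / omega = 8.333 / 5189.91 = 0.0016056 m/s


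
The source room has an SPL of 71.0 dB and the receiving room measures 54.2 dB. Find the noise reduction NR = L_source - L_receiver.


NR = L_source - L_receiver (difference between source and receiving room levels)
NR = 71.0 - 54.2 = 16.8 dB


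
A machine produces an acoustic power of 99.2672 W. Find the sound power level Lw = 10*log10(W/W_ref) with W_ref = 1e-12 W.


W / W_ref = 99.2672 / 1e-12 = 9.92672e+13
Lw = 10 * log10(9.92672e+13) = 139.97 dB


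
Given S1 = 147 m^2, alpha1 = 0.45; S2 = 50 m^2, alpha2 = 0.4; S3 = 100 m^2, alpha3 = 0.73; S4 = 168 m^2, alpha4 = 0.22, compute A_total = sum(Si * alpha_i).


147 * 0.45 = 66.15
50 * 0.4 = 20
100 * 0.73 = 73
168 * 0.22 = 36.96
A_total = 66.15 + 20 + 73 + 36.96 = 196.11 m^2


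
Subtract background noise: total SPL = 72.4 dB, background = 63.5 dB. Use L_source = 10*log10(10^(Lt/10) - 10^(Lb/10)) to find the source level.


10^(72.4/10) = 1.7378e+07
10^(63.5/10) = 2.23872e+06
Difference = 1.7378e+07 - 2.23872e+06 = 1.51393e+07
L_source = 10*log10(1.51393e+07) = 71.801 dB


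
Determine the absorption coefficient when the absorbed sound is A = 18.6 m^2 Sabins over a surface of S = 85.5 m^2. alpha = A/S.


Absorption coefficient = absorbed power / incident power
alpha = A / S = 18.6 / 85.5 = 0.21754


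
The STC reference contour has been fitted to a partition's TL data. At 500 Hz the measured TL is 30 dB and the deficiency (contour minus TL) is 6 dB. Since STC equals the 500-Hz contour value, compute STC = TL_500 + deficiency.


By ASTM E413, STC = value of the fitted reference contour at 500 Hz.
Contour value at 500 Hz = TL_500 + deficiency = 30 + 6 = 36
STC = 36


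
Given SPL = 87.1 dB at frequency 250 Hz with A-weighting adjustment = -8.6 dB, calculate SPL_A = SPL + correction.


A-weighting table: 250 Hz -> -8.6 dB correction
SPL_A = SPL + correction = 87.1 + (-8.6) = 78.5 dBA


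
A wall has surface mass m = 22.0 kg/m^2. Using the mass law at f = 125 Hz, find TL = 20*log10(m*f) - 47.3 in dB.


m * f = 22.0 * 125 = 2750
20*log10(2750) = 68.7867 dB
TL = 68.7867 - 47.3 = 21.487 dB


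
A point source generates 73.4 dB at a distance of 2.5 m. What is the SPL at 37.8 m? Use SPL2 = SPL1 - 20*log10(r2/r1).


r2/r1 = 37.8/2.5 = 15.12
Correction = 20*log10(15.12) = 23.591 dB
SPL2 = 73.4 - 23.591 = 49.809 dB


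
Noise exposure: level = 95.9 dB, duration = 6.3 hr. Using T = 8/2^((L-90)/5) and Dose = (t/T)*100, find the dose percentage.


T_allowed = 8 / 2^((95.9 - 90)/5) = 3.53081 hr
Dose = 6.3 / 3.53081 * 100 = 178.43 %
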